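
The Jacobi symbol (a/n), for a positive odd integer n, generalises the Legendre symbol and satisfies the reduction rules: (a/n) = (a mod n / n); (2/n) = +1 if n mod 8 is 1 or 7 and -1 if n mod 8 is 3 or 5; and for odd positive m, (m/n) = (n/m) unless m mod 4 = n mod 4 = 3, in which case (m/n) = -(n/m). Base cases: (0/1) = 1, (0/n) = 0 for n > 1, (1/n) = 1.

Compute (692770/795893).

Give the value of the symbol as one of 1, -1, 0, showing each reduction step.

692770 = 2^1·346385; (2/795893) = -1 since 795893 mod 8 = 5, so (692770/795893) = (-1)^1·(346385/795893); sign now -1
reciprocity: (346385/795893) = +1·(795893/346385) since 346385 mod 4 = 1, 795893 mod 4 = 1; sign now -1
(795893/346385) = (103123/346385)   [reduce mod 346385]
reciprocity: (103123/346385) = +1·(346385/103123) since 103123 mod 4 = 3, 346385 mod 4 = 1; sign now -1
(346385/103123) = (37016/103123)   [reduce mod 103123]
37016 = 2^3·4627; (2/103123) = -1 since 103123 mod 8 = 3, so (37016/103123) = (-1)^3·(4627/103123); sign now +1
reciprocity: (4627/103123) = -1·(103123/4627) since 4627 mod 4 = 3, 103123 mod 4 = 3; sign now -1
(103123/4627) = (1329/4627)   [reduce mod 4627]
reciprocity: (1329/4627) = +1·(4627/1329) since 1329 mod 4 = 1, 4627 mod 4 = 3; sign now -1
(4627/1329) = (640/1329)   [reduce mod 1329]
640 = 2^7·5; (2/1329) = +1 since 1329 mod 8 = 1, so (640/1329) = (+1)^7·(5/1329); sign now -1
reciprocity: (5/1329) = +1·(1329/5) since 5 mod 4 = 1, 1329 mod 4 = 1; sign now -1
(1329/5) = (4/5)   [reduce mod 5]
4 = 2^2·1; (2/5) = -1 since 5 mod 8 = 5, so (4/5) = (-1)^2·(1/5); sign now -1
(1/5) = 1; final value = sign = -1

-1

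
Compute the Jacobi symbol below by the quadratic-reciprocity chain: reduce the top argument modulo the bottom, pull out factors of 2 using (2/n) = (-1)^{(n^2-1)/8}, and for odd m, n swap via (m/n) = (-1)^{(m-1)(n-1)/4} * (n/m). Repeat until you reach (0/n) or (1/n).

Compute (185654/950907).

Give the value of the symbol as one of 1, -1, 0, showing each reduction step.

factor out 2^1: 185654 = 2^1·92827; with 950907 mod 8 = 3, (2/950907) = -1; sign now -1; continue with (92827/950907)
flip (92827/950907) -> (950907/92827): both odd, 92827 mod 4 = 3, 950907 mod 4 = 3, so the flip contributes -1; sign now +1
(950907/92827): 950907 mod 92827 = 22637, so (950907/92827) = (22637/92827)
flip (22637/92827) -> (92827/22637): both odd, 22637 mod 4 = 1, 92827 mod 4 = 3, so the flip contributes +1; sign now +1
(92827/22637): 92827 mod 22637 = 2279, so (92827/22637) = (2279/22637)
flip (2279/22637) -> (22637/2279): both odd, 2279 mod 4 = 3, 22637 mod 4 = 1, so the flip contributes +1; sign now +1
(22637/2279): 22637 mod 2279 = 2126, so (22637/2279) = (2126/2279)
factor out 2^1: 2126 = 2^1·1063; with 2279 mod 8 = 7, (2/2279) = +1; sign now +1; continue with (1063/2279)
flip (1063/2279) -> (2279/1063): both odd, 1063 mod 4 = 3, 2279 mod 4 = 3, so the flip contributes -1; sign now -1
(2279/1063): 2279 mod 1063 = 153, so (2279/1063) = (153/1063)
flip (153/1063) -> (1063/153): both odd, 153 mod 4 = 1, 1063 mod 4 = 3, so the flip contributes +1; sign now -1
(1063/153): 1063 mod 153 = 145, so (1063/153) = (145/153)
flip (145/153) -> (153/145): both odd, 145 mod 4 = 1, 153 mod 4 = 1, so the flip contributes +1; sign now -1
(153/145): 153 mod 145 = 8, so (153/145) = (8/145)
factor out 2^3: 8 = 2^3·1; with 145 mod 8 = 1, (2/145) = +1; sign now -1; continue with (1/145)
reached (1/145) = 1, so the symbol is -1

-1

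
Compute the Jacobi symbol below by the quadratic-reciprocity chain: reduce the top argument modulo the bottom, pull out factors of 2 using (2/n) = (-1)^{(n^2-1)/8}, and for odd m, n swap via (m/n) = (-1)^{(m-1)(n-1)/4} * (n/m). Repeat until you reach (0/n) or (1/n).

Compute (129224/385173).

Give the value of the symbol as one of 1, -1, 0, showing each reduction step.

1

factor out 2^3: 129224 = 2^3·16153; with 385173 mod 8 = 5, (2/385173) = -1; sign now -1; continue with (16153/385173)
flip (16153/385173) -> (385173/16153): both odd, 16153 mod 4 = 1, 385173 mod 4 = 1, so the flip contributes +1; sign now -1
(385173/16153): 385173 mod 16153 = 13654, so (385173/16153) = (13654/16153)
factor out 2^1: 13654 = 2^1·6827; with 16153 mod 8 = 1, (2/16153) = +1; sign now -1; continue with (6827/16153)
flip (6827/16153) -> (16153/6827): both odd, 6827 mod 4 = 3, 16153 mod 4 = 1, so the flip contributes +1; sign now -1
(16153/6827): 16153 mod 6827 = 2499, so (16153/6827) = (2499/6827)
flip (2499/6827) -> (6827/2499): both odd, 2499 mod 4 = 3, 6827 mod 4 = 3, so the flip contributes -1; sign now +1
(6827/2499): 6827 mod 2499 = 1829, so (6827/2499) = (1829/2499)
flip (1829/2499) -> (2499/1829): both odd, 1829 mod 4 = 1, 2499 mod 4 = 3, so the flip contributes +1; sign now +1
(2499/1829): 2499 mod 1829 = 670, so (2499/1829) = (670/1829)
factor out 2^1: 670 = 2^1·335; with 1829 mod 8 = 5, (2/1829) = -1; sign now -1; continue with (335/1829)
flip (335/1829) -> (1829/335): both odd, 335 mod 4 = 3, 1829 mod 4 = 1, so the flip contributes +1; sign now -1
(1829/335): 1829 mod 335 = 154, so (1829/335) = (154/335)
factor out 2^1: 154 = 2^1·77; with 335 mod 8 = 7, (2/335) = +1; sign now -1; continue with (77/335)
flip (77/335) -> (335/77): both odd, 77 mod 4 = 1, 335 mod 4 = 3, so the flip contributes +1; sign now -1
(335/77): 335 mod 77 = 27, so (335/77) = (27/77)
flip (27/77) -> (77/27): both odd, 27 mod 4 = 3, 77 mod 4 = 1, so the flip contributes +1; sign now -1
(77/27): 77 mod 27 = 23, so (77/27) = (23/27)
flip (23/27) -> (27/23): both odd, 23 mod 4 = 3, 27 mod 4 = 3, so the flip contributes -1; sign now +1
(27/23): 27 mod 23 = 4, so (27/23) = (4/23)
factor out 2^2: 4 = 2^2·1; with 23 mod 8 = 7, (2/23) = +1; sign now +1; continue with (1/23)
reached (1/23) = 1, so the symbol is +1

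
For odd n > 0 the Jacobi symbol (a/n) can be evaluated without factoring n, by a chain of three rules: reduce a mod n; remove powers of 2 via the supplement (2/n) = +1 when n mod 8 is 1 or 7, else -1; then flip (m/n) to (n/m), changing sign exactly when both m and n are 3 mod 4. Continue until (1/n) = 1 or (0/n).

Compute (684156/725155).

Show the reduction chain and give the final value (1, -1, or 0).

684156 = 2^2·171039; (2/725155) = -1 since 725155 mod 8 = 3, so (684156/725155) = (-1)^2·(171039/725155); sign now +1
reciprocity: (171039/725155) = -1·(725155/171039) since 171039 mod 4 = 3, 725155 mod 4 = 3; sign now -1
(725155/171039) = (40999/171039)   [reduce mod 171039]
reciprocity: (40999/171039) = -1·(171039/40999) since 40999 mod 4 = 3, 171039 mod 4 = 3; sign now +1
(171039/40999) = (7043/40999)   [reduce mod 40999]
reciprocity: (7043/40999) = -1·(40999/7043) since 7043 mod 4 = 3, 40999 mod 4 = 3; sign now -1
(40999/7043) = (5784/7043)   [reduce mod 7043]
5784 = 2^3·723; (2/7043) = -1 since 7043 mod 8 = 3, so (5784/7043) = (-1)^3·(723/7043); sign now +1
reciprocity: (723/7043) = -1·(7043/723) since 723 mod 4 = 3, 7043 mod 4 = 3; sign now -1
(7043/723) = (536/723)   [reduce mod 723]
536 = 2^3·67; (2/723) = -1 since 723 mod 8 = 3, so (536/723) = (-1)^3·(67/723); sign now +1
reciprocity: (67/723) = -1·(723/67) since 67 mod 4 = 3, 723 mod 4 = 3; sign now -1
(723/67) = (53/67)   [reduce mod 67]
reciprocity: (53/67) = +1·(67/53) since 53 mod 4 = 1, 67 mod 4 = 3; sign now -1
(67/53) = (14/53)   [reduce mod 53]
14 = 2^1·7; (2/53) = -1 since 53 mod 8 = 5, so (14/53) = (-1)^1·(7/53); sign now +1
reciprocity: (7/53) = +1·(53/7) since 7 mod 4 = 3, 53 mod 4 = 1; sign now +1
(53/7) = (4/7)   [reduce mod 7]
4 = 2^2·1; (2/7) = +1 since 7 mod 8 = 7, so (4/7) = (+1)^2·(1/7); sign now +1
(1/7) = 1; final value = sign = +1

1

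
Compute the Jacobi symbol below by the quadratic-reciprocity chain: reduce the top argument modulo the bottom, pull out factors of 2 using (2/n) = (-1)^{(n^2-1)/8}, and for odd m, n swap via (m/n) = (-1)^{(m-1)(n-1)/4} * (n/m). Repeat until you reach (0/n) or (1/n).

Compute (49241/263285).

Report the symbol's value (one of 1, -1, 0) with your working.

-1

flip (49241/263285) -> (263285/49241): both odd, 49241 mod 4 = 1, 263285 mod 4 = 1, so the flip contributes +1; sign now +1
(263285/49241): 263285 mod 49241 = 17080, so (263285/49241) = (17080/49241)
factor out 2^3: 17080 = 2^3·2135; with 49241 mod 8 = 1, (2/49241) = +1; sign now +1; continue with (2135/49241)
flip (2135/49241) -> (49241/2135): both odd, 2135 mod 4 = 3, 49241 mod 4 = 1, so the flip contributes +1; sign now +1
(49241/2135): 49241 mod 2135 = 136, so (49241/2135) = (136/2135)
factor out 2^3: 136 = 2^3·17; with 2135 mod 8 = 7, (2/2135) = +1; sign now +1; continue with (17/2135)
flip (17/2135) -> (2135/17): both odd, 17 mod 4 = 1, 2135 mod 4 = 3, so the flip contributes +1; sign now +1
(2135/17): 2135 mod 17 = 10, so (2135/17) = (10/17)
factor out 2^1: 10 = 2^1·5; with 17 mod 8 = 1, (2/17) = +1; sign now +1; continue with (5/17)
flip (5/17) -> (17/5): both odd, 5 mod 4 = 1, 17 mod 4 = 1, so the flip contributes +1; sign now +1
(17/5): 17 mod 5 = 2, so (17/5) = (2/5)
factor out 2^1: 2 = 2^1·1; with 5 mod 8 = 5, (2/5) = -1; sign now -1; continue with (1/5)
reached (1/5) = 1, so the symbol is -1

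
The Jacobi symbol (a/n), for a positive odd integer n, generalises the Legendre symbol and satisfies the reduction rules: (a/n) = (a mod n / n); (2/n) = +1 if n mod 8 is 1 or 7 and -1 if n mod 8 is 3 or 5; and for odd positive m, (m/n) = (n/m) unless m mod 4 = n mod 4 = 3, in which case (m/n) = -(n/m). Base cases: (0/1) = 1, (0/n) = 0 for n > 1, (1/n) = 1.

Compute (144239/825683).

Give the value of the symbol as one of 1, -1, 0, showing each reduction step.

-1

flip (144239/825683) -> (825683/144239): both odd, 144239 mod 4 = 3, 825683 mod 4 = 3, so the flip contributes -1; sign now -1
(825683/144239): 825683 mod 144239 = 104488, so (825683/144239) = (104488/144239)
factor out 2^3: 104488 = 2^3·13061; with 144239 mod 8 = 7, (2/144239) = +1; sign now -1; continue with (13061/144239)
flip (13061/144239) -> (144239/13061): both odd, 13061 mod 4 = 1, 144239 mod 4 = 3, so the flip contributes +1; sign now -1
(144239/13061): 144239 mod 13061 = 568, so (144239/13061) = (568/13061)
factor out 2^3: 568 = 2^3·71; with 13061 mod 8 = 5, (2/13061) = -1; sign now +1; continue with (71/13061)
flip (71/13061) -> (13061/71): both odd, 71 mod 4 = 3, 13061 mod 4 = 1, so the flip contributes +1; sign now +1
(13061/71): 13061 mod 71 = 68, so (13061/71) = (68/71)
factor out 2^2: 68 = 2^2·17; with 71 mod 8 = 7, (2/71) = +1; sign now +1; continue with (17/71)
flip (17/71) -> (71/17): both odd, 17 mod 4 = 1, 71 mod 4 = 3, so the flip contributes +1; sign now +1
(71/17): 71 mod 17 = 3, so (71/17) = (3/17)
flip (3/17) -> (17/3): both odd, 3 mod 4 = 3, 17 mod 4 = 1, so the flip contributes +1; sign now +1
(17/3): 17 mod 3 = 2, so (17/3) = (2/3)
factor out 2^1: 2 = 2^1·1; with 3 mod 8 = 3, (2/3) = -1; sign now -1; continue with (1/3)
reached (1/3) = 1, so the symbol is -1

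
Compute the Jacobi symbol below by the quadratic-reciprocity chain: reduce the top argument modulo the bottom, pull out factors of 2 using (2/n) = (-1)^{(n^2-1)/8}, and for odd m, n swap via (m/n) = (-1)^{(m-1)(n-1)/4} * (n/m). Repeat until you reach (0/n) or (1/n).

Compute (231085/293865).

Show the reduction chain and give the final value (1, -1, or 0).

0

reciprocity: (231085/293865) = +1·(293865/231085) since 231085 mod 4 = 1, 293865 mod 4 = 1; sign now +1
(293865/231085) = (62780/231085)   [reduce mod 231085]
62780 = 2^2·15695; (2/231085) = -1 since 231085 mod 8 = 5, so (62780/231085) = (-1)^2·(15695/231085); sign now +1
reciprocity: (15695/231085) = +1·(231085/15695) since 15695 mod 4 = 3, 231085 mod 4 = 1; sign now +1
(231085/15695) = (11355/15695)   [reduce mod 15695]
reciprocity: (11355/15695) = -1·(15695/11355) since 11355 mod 4 = 3, 15695 mod 4 = 3; sign now -1
(15695/11355) = (4340/11355)   [reduce mod 11355]
4340 = 2^2·1085; (2/11355) = -1 since 11355 mod 8 = 3, so (4340/11355) = (-1)^2·(1085/11355); sign now -1
reciprocity: (1085/11355) = +1·(11355/1085) since 1085 mod 4 = 1, 11355 mod 4 = 3; sign now -1
(11355/1085) = (505/1085)   [reduce mod 1085]
reciprocity: (505/1085) = +1·(1085/505) since 505 mod 4 = 1, 1085 mod 4 = 1; sign now -1
(1085/505) = (75/505)   [reduce mod 505]
reciprocity: (75/505) = +1·(505/75) since 75 mod 4 = 3, 505 mod 4 = 1; sign now -1
(505/75) = (55/75)   [reduce mod 75]
reciprocity: (55/75) = -1·(75/55) since 55 mod 4 = 3, 75 mod 4 = 3; sign now +1
(75/55) = (20/55)   [reduce mod 55]
20 = 2^2·5; (2/55) = +1 since 55 mod 8 = 7, so (20/55) = (+1)^2·(5/55); sign now +1
reciprocity: (5/55) = +1·(55/5) since 5 mod 4 = 1, 55 mod 4 = 3; sign now +1
(55/5) = (0/5)   [reduce mod 5]
(0/5) = 0   [gcd(a, n) > 1]; final value = 0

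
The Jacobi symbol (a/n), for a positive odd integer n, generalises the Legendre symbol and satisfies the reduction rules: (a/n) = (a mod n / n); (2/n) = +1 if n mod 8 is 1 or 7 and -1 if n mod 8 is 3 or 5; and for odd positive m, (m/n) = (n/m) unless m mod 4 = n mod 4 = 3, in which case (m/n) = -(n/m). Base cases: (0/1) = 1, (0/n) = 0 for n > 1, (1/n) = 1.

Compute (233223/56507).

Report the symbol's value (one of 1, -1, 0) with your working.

(233223/56507): 233223 mod 56507 = 7195, so (233223/56507) = (7195/56507)
flip (7195/56507) -> (56507/7195): both odd, 7195 mod 4 = 3, 56507 mod 4 = 3, so the flip contributes -1; sign now -1
(56507/7195): 56507 mod 7195 = 6142, so (56507/7195) = (6142/7195)
factor out 2^1: 6142 = 2^1·3071; with 7195 mod 8 = 3, (2/7195) = -1; sign now +1; continue with (3071/7195)
flip (3071/7195) -> (7195/3071): both odd, 3071 mod 4 = 3, 7195 mod 4 = 3, so the flip contributes -1; sign now -1
(7195/3071): 7195 mod 3071 = 1053, so (7195/3071) = (1053/3071)
flip (1053/3071) -> (3071/1053): both odd, 1053 mod 4 = 1, 3071 mod 4 = 3, so the flip contributes +1; sign now -1
(3071/1053): 3071 mod 1053 = 965, so (3071/1053) = (965/1053)
flip (965/1053) -> (1053/965): both odd, 965 mod 4 = 1, 1053 mod 4 = 1, so the flip contributes +1; sign now -1
(1053/965): 1053 mod 965 = 88, so (1053/965) = (88/965)
factor out 2^3: 88 = 2^3·11; with 965 mod 8 = 5, (2/965) = -1; sign now +1; continue with (11/965)
flip (11/965) -> (965/11): both odd, 11 mod 4 = 3, 965 mod 4 = 1, so the flip contributes +1; sign now +1
(965/11): 965 mod 11 = 8, so (965/11) = (8/11)
factor out 2^3: 8 = 2^3·1; with 11 mod 8 = 3, (2/11) = -1; sign now -1; continue with (1/11)
reached (1/11) = 1, so the symbol is -1

-1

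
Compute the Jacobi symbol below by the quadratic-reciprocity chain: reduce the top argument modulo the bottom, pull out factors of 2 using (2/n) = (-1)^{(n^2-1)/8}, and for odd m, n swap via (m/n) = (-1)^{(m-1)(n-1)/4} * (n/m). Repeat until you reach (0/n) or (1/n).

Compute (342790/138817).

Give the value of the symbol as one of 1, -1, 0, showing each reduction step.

0

(342790/138817) = (65156/138817)   [reduce mod 138817]
65156 = 2^2·16289; (2/138817) = +1 since 138817 mod 8 = 1, so (65156/138817) = (+1)^2·(16289/138817); sign now +1
reciprocity: (16289/138817) = +1·(138817/16289) since 16289 mod 4 = 1, 138817 mod 4 = 1; sign now +1
(138817/16289) = (8505/16289)   [reduce mod 16289]
reciprocity: (8505/16289) = +1·(16289/8505) since 8505 mod 4 = 1, 16289 mod 4 = 1; sign now +1
(16289/8505) = (7784/8505)   [reduce mod 8505]
7784 = 2^3·973; (2/8505) = +1 since 8505 mod 8 = 1, so (7784/8505) = (+1)^3·(973/8505); sign now +1
reciprocity: (973/8505) = +1·(8505/973) since 973 mod 4 = 1, 8505 mod 4 = 1; sign now +1
(8505/973) = (721/973)   [reduce mod 973]
reciprocity: (721/973) = +1·(973/721) since 721 mod 4 = 1, 973 mod 4 = 1; sign now +1
(973/721) = (252/721)   [reduce mod 721]
252 = 2^2·63; (2/721) = +1 since 721 mod 8 = 1, so (252/721) = (+1)^2·(63/721); sign now +1
reciprocity: (63/721) = +1·(721/63) since 63 mod 4 = 3, 721 mod 4 = 1; sign now +1
(721/63) = (28/63)   [reduce mod 63]
28 = 2^2·7; (2/63) = +1 since 63 mod 8 = 7, so (28/63) = (+1)^2·(7/63); sign now +1
reciprocity: (7/63) = -1·(63/7) since 7 mod 4 = 3, 63 mod 4 = 3; sign now -1
(63/7) = (0/7)   [reduce mod 7]
(0/7) = 0   [gcd(a, n) > 1]; final value = 0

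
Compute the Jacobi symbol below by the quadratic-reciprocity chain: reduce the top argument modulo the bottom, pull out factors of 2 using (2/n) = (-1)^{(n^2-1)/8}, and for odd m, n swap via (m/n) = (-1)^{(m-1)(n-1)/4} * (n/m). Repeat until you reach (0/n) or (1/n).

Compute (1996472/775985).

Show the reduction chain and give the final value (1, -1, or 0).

(1996472/775985) = (444502/775985)   [reduce mod 775985]
444502 = 2^1·222251; (2/775985) = +1 since 775985 mod 8 = 1, so (444502/775985) = (+1)^1·(222251/775985); sign now +1
reciprocity: (222251/775985) = +1·(775985/222251) since 222251 mod 4 = 3, 775985 mod 4 = 1; sign now +1
(775985/222251) = (109232/222251)   [reduce mod 222251]
109232 = 2^4·6827; (2/222251) = -1 since 222251 mod 8 = 3, so (109232/222251) = (-1)^4·(6827/222251); sign now +1
reciprocity: (6827/222251) = -1·(222251/6827) since 6827 mod 4 = 3, 222251 mod 4 = 3; sign now -1
(222251/6827) = (3787/6827)   [reduce mod 6827]
reciprocity: (3787/6827) = -1·(6827/3787) since 3787 mod 4 = 3, 6827 mod 4 = 3; sign now +1
(6827/3787) = (3040/3787)   [reduce mod 3787]
3040 = 2^5·95; (2/3787) = -1 since 3787 mod 8 = 3, so (3040/3787) = (-1)^5·(95/3787); sign now -1
reciprocity: (95/3787) = -1·(3787/95) since 95 mod 4 = 3, 3787 mod 4 = 3; sign now +1
(3787/95) = (82/95)   [reduce mod 95]
82 = 2^1·41; (2/95) = +1 since 95 mod 8 = 7, so (82/95) = (+1)^1·(41/95); sign now +1
reciprocity: (41/95) = +1·(95/41) since 41 mod 4 = 1, 95 mod 4 = 3; sign now +1
(95/41) = (13/41)   [reduce mod 41]
reciprocity: (13/41) = +1·(41/13) since 13 mod 4 = 1, 41 mod 4 = 1; sign now +1
(41/13) = (2/13)   [reduce mod 13]
2 = 2^1·1; (2/13) = -1 since 13 mod 8 = 5, so (2/13) = (-1)^1·(1/13); sign now -1
(1/13) = 1; final value = sign = -1

-1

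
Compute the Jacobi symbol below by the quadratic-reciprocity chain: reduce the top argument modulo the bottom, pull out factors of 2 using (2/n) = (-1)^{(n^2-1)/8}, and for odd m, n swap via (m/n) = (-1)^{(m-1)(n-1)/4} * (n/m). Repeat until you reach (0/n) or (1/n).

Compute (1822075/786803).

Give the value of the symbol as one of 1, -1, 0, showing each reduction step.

1

(1822075/786803): 1822075 mod 786803 = 248469, so (1822075/786803) = (248469/786803)
flip (248469/786803) -> (786803/248469): both odd, 248469 mod 4 = 1, 786803 mod 4 = 3, so the flip contributes +1; sign now +1
(786803/248469): 786803 mod 248469 = 41396, so (786803/248469) = (41396/248469)
factor out 2^2: 41396 = 2^2·10349; with 248469 mod 8 = 5, (2/248469) = -1; sign now +1; continue with (10349/248469)
flip (10349/248469) -> (248469/10349): both odd, 10349 mod 4 = 1, 248469 mod 4 = 1, so the flip contributes +1; sign now +1
(248469/10349): 248469 mod 10349 = 93, so (248469/10349) = (93/10349)
flip (93/10349) -> (10349/93): both odd, 93 mod 4 = 1, 10349 mod 4 = 1, so the flip contributes +1; sign now +1
(10349/93): 10349 mod 93 = 26, so (10349/93) = (26/93)
factor out 2^1: 26 = 2^1·13; with 93 mod 8 = 5, (2/93) = -1; sign now -1; continue with (13/93)
flip (13/93) -> (93/13): both odd, 13 mod 4 = 1, 93 mod 4 = 1, so the flip contributes +1; sign now -1
(93/13): 93 mod 13 = 2, so (93/13) = (2/13)
factor out 2^1: 2 = 2^1·1; with 13 mod 8 = 5, (2/13) = -1; sign now +1; continue with (1/13)
reached (1/13) = 1, so the symbol is +1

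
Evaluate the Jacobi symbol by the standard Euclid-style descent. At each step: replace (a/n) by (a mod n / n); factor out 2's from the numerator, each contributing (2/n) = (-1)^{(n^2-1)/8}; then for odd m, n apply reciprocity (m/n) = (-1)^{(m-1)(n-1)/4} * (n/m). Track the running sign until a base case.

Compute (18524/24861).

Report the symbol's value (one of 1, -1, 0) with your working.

-1

18524 = 2^2·4631; (2/24861) = -1 since 24861 mod 8 = 5, so (18524/24861) = (-1)^2·(4631/24861); sign now +1
reciprocity: (4631/24861) = +1·(24861/4631) since 4631 mod 4 = 3, 24861 mod 4 = 1; sign now +1
(24861/4631) = (1706/4631)   [reduce mod 4631]
1706 = 2^1·853; (2/4631) = +1 since 4631 mod 8 = 7, so (1706/4631) = (+1)^1·(853/4631); sign now +1
reciprocity: (853/4631) = +1·(4631/853) since 853 mod 4 = 1, 4631 mod 4 = 3; sign now +1
(4631/853) = (366/853)   [reduce mod 853]
366 = 2^1·183; (2/853) = -1 since 853 mod 8 = 5, so (366/853) = (-1)^1·(183/853); sign now -1
reciprocity: (183/853) = +1·(853/183) since 183 mod 4 = 3, 853 mod 4 = 1; sign now -1
(853/183) = (121/183)   [reduce mod 183]
reciprocity: (121/183) = +1·(183/121) since 121 mod 4 = 1, 183 mod 4 = 3; sign now -1
(183/121) = (62/121)   [reduce mod 121]
62 = 2^1·31; (2/121) = +1 since 121 mod 8 = 1, so (62/121) = (+1)^1·(31/121); sign now -1
reciprocity: (31/121) = +1·(121/31) since 31 mod 4 = 3, 121 mod 4 = 1; sign now -1
(121/31) = (28/31)   [reduce mod 31]
28 = 2^2·7; (2/31) = +1 since 31 mod 8 = 7, so (28/31) = (+1)^2·(7/31); sign now -1
reciprocity: (7/31) = -1·(31/7) since 7 mod 4 = 3, 31 mod 4 = 3; sign now +1
(31/7) = (3/7)   [reduce mod 7]
reciprocity: (3/7) = -1·(7/3) since 3 mod 4 = 3, 7 mod 4 = 3; sign now -1
(7/3) = (1/3)   [reduce mod 3]
(1/3) = 1; final value = sign = -1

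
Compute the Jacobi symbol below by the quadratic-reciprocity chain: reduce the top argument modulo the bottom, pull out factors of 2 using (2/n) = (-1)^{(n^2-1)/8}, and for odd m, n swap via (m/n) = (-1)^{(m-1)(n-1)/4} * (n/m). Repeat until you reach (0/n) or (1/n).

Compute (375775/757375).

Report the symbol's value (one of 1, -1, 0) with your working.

flip (375775/757375) -> (757375/375775): both odd, 375775 mod 4 = 3, 757375 mod 4 = 3, so the flip contributes -1; sign now -1
(757375/375775): 757375 mod 375775 = 5825, so (757375/375775) = (5825/375775)
flip (5825/375775) -> (375775/5825): both odd, 5825 mod 4 = 1, 375775 mod 4 = 3, so the flip contributes +1; sign now -1
(375775/5825): 375775 mod 5825 = 2975, so (375775/5825) = (2975/5825)
flip (2975/5825) -> (5825/2975): both odd, 2975 mod 4 = 3, 5825 mod 4 = 1, so the flip contributes +1; sign now -1
(5825/2975): 5825 mod 2975 = 2850, so (5825/2975) = (2850/2975)
factor out 2^1: 2850 = 2^1·1425; with 2975 mod 8 = 7, (2/2975) = +1; sign now -1; continue with (1425/2975)
flip (1425/2975) -> (2975/1425): both odd, 1425 mod 4 = 1, 2975 mod 4 = 3, so the flip contributes +1; sign now -1
(2975/1425): 2975 mod 1425 = 125, so (2975/1425) = (125/1425)
flip (125/1425) -> (1425/125): both odd, 125 mod 4 = 1, 1425 mod 4 = 1, so the flip contributes +1; sign now -1
(1425/125): 1425 mod 125 = 50, so (1425/125) = (50/125)
factor out 2^1: 50 = 2^1·25; with 125 mod 8 = 5, (2/125) = -1; sign now +1; continue with (25/125)
flip (25/125) -> (125/25): both odd, 25 mod 4 = 1, 125 mod 4 = 1, so the flip contributes +1; sign now +1
(125/25): 125 mod 25 = 0, so (125/25) = (0/25)
reached (0/25); gcd(a, n) > 1, so (0/25) = 0 and the symbol is 0

0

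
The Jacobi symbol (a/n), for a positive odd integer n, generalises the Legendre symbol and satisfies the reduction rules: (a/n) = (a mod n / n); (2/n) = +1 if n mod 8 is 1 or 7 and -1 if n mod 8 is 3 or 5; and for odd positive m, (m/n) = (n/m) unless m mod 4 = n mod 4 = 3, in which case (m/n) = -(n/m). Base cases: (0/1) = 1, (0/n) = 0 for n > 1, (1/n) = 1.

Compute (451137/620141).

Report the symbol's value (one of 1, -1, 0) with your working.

reciprocity: (451137/620141) = +1·(620141/451137) since 451137 mod 4 = 1, 620141 mod 4 = 1; sign now +1
(620141/451137) = (169004/451137)   [reduce mod 451137]
169004 = 2^2·42251; (2/451137) = +1 since 451137 mod 8 = 1, so (169004/451137) = (+1)^2·(42251/451137); sign now +1
reciprocity: (42251/451137) = +1·(451137/42251) since 42251 mod 4 = 3, 451137 mod 4 = 1; sign now +1
(451137/42251) = (28627/42251)   [reduce mod 42251]
reciprocity: (28627/42251) = -1·(42251/28627) since 28627 mod 4 = 3, 42251 mod 4 = 3; sign now -1
(42251/28627) = (13624/28627)   [reduce mod 28627]
13624 = 2^3·1703; (2/28627) = -1 since 28627 mod 8 = 3, so (13624/28627) = (-1)^3·(1703/28627); sign now +1
reciprocity: (1703/28627) = -1·(28627/1703) since 1703 mod 4 = 3, 28627 mod 4 = 3; sign now -1
(28627/1703) = (1379/1703)   [reduce mod 1703]
reciprocity: (1379/1703) = -1·(1703/1379) since 1379 mod 4 = 3, 1703 mod 4 = 3; sign now +1
(1703/1379) = (324/1379)   [reduce mod 1379]
324 = 2^2·81; (2/1379) = -1 since 1379 mod 8 = 3, so (324/1379) = (-1)^2·(81/1379); sign now +1
reciprocity: (81/1379) = +1·(1379/81) since 81 mod 4 = 1, 1379 mod 4 = 3; sign now +1
(1379/81) = (2/81)   [reduce mod 81]
2 = 2^1·1; (2/81) = +1 since 81 mod 8 = 1, so (2/81) = (+1)^1·(1/81); sign now +1
(1/81) = 1; final value = sign = +1

1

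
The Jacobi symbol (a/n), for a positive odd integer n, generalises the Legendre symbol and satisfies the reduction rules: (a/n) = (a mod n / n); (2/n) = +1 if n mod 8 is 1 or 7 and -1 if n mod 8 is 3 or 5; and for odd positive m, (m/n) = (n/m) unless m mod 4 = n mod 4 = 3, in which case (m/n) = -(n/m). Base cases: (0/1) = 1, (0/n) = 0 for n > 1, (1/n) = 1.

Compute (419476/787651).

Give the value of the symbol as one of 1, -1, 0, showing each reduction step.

419476 = 2^2·104869; (2/787651) = -1 since 787651 mod 8 = 3, so (419476/787651) = (-1)^2·(104869/787651); sign now +1
reciprocity: (104869/787651) = +1·(787651/104869) since 104869 mod 4 = 1, 787651 mod 4 = 3; sign now +1
(787651/104869) = (53568/104869)   [reduce mod 104869]
53568 = 2^6·837; (2/104869) = -1 since 104869 mod 8 = 5, so (53568/104869) = (-1)^6·(837/104869); sign now +1
reciprocity: (837/104869) = +1·(104869/837) since 837 mod 4 = 1, 104869 mod 4 = 1; sign now +1
(104869/837) = (244/837)   [reduce mod 837]
244 = 2^2·61; (2/837) = -1 since 837 mod 8 = 5, so (244/837) = (-1)^2·(61/837); sign now +1
reciprocity: (61/837) = +1·(837/61) since 61 mod 4 = 1, 837 mod 4 = 1; sign now +1
(837/61) = (44/61)   [reduce mod 61]
44 = 2^2·11; (2/61) = -1 since 61 mod 8 = 5, so (44/61) = (-1)^2·(11/61); sign now +1
reciprocity: (11/61) = +1·(61/11) since 11 mod 4 = 3, 61 mod 4 = 1; sign now +1
(61/11) = (6/11)   [reduce mod 11]
6 = 2^1·3; (2/11) = -1 since 11 mod 8 = 3, so (6/11) = (-1)^1·(3/11); sign now -1
reciprocity: (3/11) = -1·(11/3) since 3 mod 4 = 3, 11 mod 4 = 3; sign now +1
(11/3) = (2/3)   [reduce mod 3]
2 = 2^1·1; (2/3) = -1 since 3 mod 8 = 3, so (2/3) = (-1)^1·(1/3); sign now -1
(1/3) = 1; final value = sign = -1

-1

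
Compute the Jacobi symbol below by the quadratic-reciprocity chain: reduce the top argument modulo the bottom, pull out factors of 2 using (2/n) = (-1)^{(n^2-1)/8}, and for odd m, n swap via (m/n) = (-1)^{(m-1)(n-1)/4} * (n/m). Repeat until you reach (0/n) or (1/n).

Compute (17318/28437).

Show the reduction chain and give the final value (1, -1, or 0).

1

factor out 2^1: 17318 = 2^1·8659; with 28437 mod 8 = 5, (2/28437) = -1; sign now -1; continue with (8659/28437)
flip (8659/28437) -> (28437/8659): both odd, 8659 mod 4 = 3, 28437 mod 4 = 1, so the flip contributes +1; sign now -1
(28437/8659): 28437 mod 8659 = 2460, so (28437/8659) = (2460/8659)
factor out 2^2: 2460 = 2^2·615; with 8659 mod 8 = 3, (2/8659) = -1; sign now -1; continue with (615/8659)
flip (615/8659) -> (8659/615): both odd, 615 mod 4 = 3, 8659 mod 4 = 3, so the flip contributes -1; sign now +1
(8659/615): 8659 mod 615 = 49, so (8659/615) = (49/615)
flip (49/615) -> (615/49): both odd, 49 mod 4 = 1, 615 mod 4 = 3, so the flip contributes +1; sign now +1
(615/49): 615 mod 49 = 27, so (615/49) = (27/49)
flip (27/49) -> (49/27): both odd, 27 mod 4 = 3, 49 mod 4 = 1, so the flip contributes +1; sign now +1
(49/27): 49 mod 27 = 22, so (49/27) = (22/27)
factor out 2^1: 22 = 2^1·11; with 27 mod 8 = 3, (2/27) = -1; sign now -1; continue with (11/27)
flip (11/27) -> (27/11): both odd, 11 mod 4 = 3, 27 mod 4 = 3, so the flip contributes -1; sign now +1
(27/11): 27 mod 11 = 5, so (27/11) = (5/11)
flip (5/11) -> (11/5): both odd, 5 mod 4 = 1, 11 mod 4 = 3, so the flip contributes +1; sign now +1
(11/5): 11 mod 5 = 1, so (11/5) = (1/5)
reached (1/5) = 1, so the symbol is +1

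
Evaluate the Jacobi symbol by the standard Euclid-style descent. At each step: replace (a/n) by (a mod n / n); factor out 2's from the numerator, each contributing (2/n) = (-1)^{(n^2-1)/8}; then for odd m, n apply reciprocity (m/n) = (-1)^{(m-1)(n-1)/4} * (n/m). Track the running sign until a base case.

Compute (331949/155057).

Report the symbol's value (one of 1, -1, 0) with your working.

1

(331949/155057): 331949 mod 155057 = 21835, so (331949/155057) = (21835/155057)
flip (21835/155057) -> (155057/21835): both odd, 21835 mod 4 = 3, 155057 mod 4 = 1, so the flip contributes +1; sign now +1
(155057/21835): 155057 mod 21835 = 2212, so (155057/21835) = (2212/21835)
factor out 2^2: 2212 = 2^2·553; with 21835 mod 8 = 3, (2/21835) = -1; sign now +1; continue with (553/21835)
flip (553/21835) -> (21835/553): both odd, 553 mod 4 = 1, 21835 mod 4 = 3, so the flip contributes +1; sign now +1
(21835/553): 21835 mod 553 = 268, so (21835/553) = (268/553)
factor out 2^2: 268 = 2^2·67; with 553 mod 8 = 1, (2/553) = +1; sign now +1; continue with (67/553)
flip (67/553) -> (553/67): both odd, 67 mod 4 = 3, 553 mod 4 = 1, so the flip contributes +1; sign now +1
(553/67): 553 mod 67 = 17, so (553/67) = (17/67)
flip (17/67) -> (67/17): both odd, 17 mod 4 = 1, 67 mod 4 = 3, so the flip contributes +1; sign now +1
(67/17): 67 mod 17 = 16, so (67/17) = (16/17)
factor out 2^4: 16 = 2^4·1; with 17 mod 8 = 1, (2/17) = +1; sign now +1; continue with (1/17)
reached (1/17) = 1, so the symbol is +1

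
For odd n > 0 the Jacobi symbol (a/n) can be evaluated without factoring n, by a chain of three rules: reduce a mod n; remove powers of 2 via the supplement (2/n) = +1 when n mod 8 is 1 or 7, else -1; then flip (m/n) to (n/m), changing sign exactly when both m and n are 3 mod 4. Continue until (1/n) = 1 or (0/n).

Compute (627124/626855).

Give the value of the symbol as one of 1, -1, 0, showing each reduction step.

-1

(627124/626855) = (269/626855)   [reduce mod 626855]
reciprocity: (269/626855) = +1·(626855/269) since 269 mod 4 = 1, 626855 mod 4 = 3; sign now +1
(626855/269) = (85/269)   [reduce mod 269]
reciprocity: (85/269) = +1·(269/85) since 85 mod 4 = 1, 269 mod 4 = 1; sign now +1
(269/85) = (14/85)   [reduce mod 85]
14 = 2^1·7; (2/85) = -1 since 85 mod 8 = 5, so (14/85) = (-1)^1·(7/85); sign now -1
reciprocity: (7/85) = +1·(85/7) since 7 mod 4 = 3, 85 mod 4 = 1; sign now -1
(85/7) = (1/7)   [reduce mod 7]
(1/7) = 1; final value = sign = -1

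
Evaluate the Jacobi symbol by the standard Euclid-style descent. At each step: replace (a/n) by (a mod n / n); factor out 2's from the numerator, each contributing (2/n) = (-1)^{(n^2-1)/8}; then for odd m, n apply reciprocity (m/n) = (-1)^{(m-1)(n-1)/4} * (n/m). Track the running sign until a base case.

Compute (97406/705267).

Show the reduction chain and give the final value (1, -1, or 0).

97406 = 2^1·48703; (2/705267) = -1 since 705267 mod 8 = 3, so (97406/705267) = (-1)^1·(48703/705267); sign now -1
reciprocity: (48703/705267) = -1·(705267/48703) since 48703 mod 4 = 3, 705267 mod 4 = 3; sign now +1
(705267/48703) = (23425/48703)   [reduce mod 48703]
reciprocity: (23425/48703) = +1·(48703/23425) since 23425 mod 4 = 1, 48703 mod 4 = 3; sign now +1
(48703/23425) = (1853/23425)   [reduce mod 23425]
reciprocity: (1853/23425) = +1·(23425/1853) since 1853 mod 4 = 1, 23425 mod 4 = 1; sign now +1
(23425/1853) = (1189/1853)   [reduce mod 1853]
reciprocity: (1189/1853) = +1·(1853/1189) since 1189 mod 4 = 1, 1853 mod 4 = 1; sign now +1
(1853/1189) = (664/1189)   [reduce mod 1189]
664 = 2^3·83; (2/1189) = -1 since 1189 mod 8 = 5, so (664/1189) = (-1)^3·(83/1189); sign now -1
reciprocity: (83/1189) = +1·(1189/83) since 83 mod 4 = 3, 1189 mod 4 = 1; sign now -1
(1189/83) = (27/83)   [reduce mod 83]
reciprocity: (27/83) = -1·(83/27) since 27 mod 4 = 3, 83 mod 4 = 3; sign now +1
(83/27) = (2/27)   [reduce mod 27]
2 = 2^1·1; (2/27) = -1 since 27 mod 8 = 3, so (2/27) = (-1)^1·(1/27); sign now -1
(1/27) = 1; final value = sign = -1

-1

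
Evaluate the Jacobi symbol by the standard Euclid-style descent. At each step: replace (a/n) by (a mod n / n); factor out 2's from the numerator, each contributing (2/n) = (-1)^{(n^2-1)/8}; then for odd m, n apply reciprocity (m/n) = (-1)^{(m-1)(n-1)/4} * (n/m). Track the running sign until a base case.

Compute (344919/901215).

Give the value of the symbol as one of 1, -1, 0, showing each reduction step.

0

reciprocity: (344919/901215) = -1·(901215/344919) since 344919 mod 4 = 3, 901215 mod 4 = 3; sign now -1
(901215/344919) = (211377/344919)   [reduce mod 344919]
reciprocity: (211377/344919) = +1·(344919/211377) since 211377 mod 4 = 1, 344919 mod 4 = 3; sign now -1
(344919/211377) = (133542/211377)   [reduce mod 211377]
133542 = 2^1·66771; (2/211377) = +1 since 211377 mod 8 = 1, so (133542/211377) = (+1)^1·(66771/211377); sign now -1
reciprocity: (66771/211377) = +1·(211377/66771) since 66771 mod 4 = 3, 211377 mod 4 = 1; sign now -1
(211377/66771) = (11064/66771)   [reduce mod 66771]
11064 = 2^3·1383; (2/66771) = -1 since 66771 mod 8 = 3, so (11064/66771) = (-1)^3·(1383/66771); sign now +1
reciprocity: (1383/66771) = -1·(66771/1383) since 1383 mod 4 = 3, 66771 mod 4 = 3; sign now -1
(66771/1383) = (387/1383)   [reduce mod 1383]
reciprocity: (387/1383) = -1·(1383/387) since 387 mod 4 = 3, 1383 mod 4 = 3; sign now +1
(1383/387) = (222/387)   [reduce mod 387]
222 = 2^1·111; (2/387) = -1 since 387 mod 8 = 3, so (222/387) = (-1)^1·(111/387); sign now -1
reciprocity: (111/387) = -1·(387/111) since 111 mod 4 = 3, 387 mod 4 = 3; sign now +1
(387/111) = (54/111)   [reduce mod 111]
54 = 2^1·27; (2/111) = +1 since 111 mod 8 = 7, so (54/111) = (+1)^1·(27/111); sign now +1
reciprocity: (27/111) = -1·(111/27) since 27 mod 4 = 3, 111 mod 4 = 3; sign now -1
(111/27) = (3/27)   [reduce mod 27]
reciprocity: (3/27) = -1·(27/3) since 3 mod 4 = 3, 27 mod 4 = 3; sign now +1
(27/3) = (0/3)   [reduce mod 3]
(0/3) = 0   [gcd(a, n) > 1]; final value = 0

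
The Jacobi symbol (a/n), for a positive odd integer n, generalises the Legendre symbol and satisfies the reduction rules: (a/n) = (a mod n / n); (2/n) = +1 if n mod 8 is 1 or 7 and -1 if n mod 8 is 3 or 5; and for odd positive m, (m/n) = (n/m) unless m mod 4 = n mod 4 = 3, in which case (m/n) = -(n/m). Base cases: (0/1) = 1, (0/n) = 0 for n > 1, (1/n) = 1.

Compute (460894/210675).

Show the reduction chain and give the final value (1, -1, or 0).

1

(460894/210675) = (39544/210675)   [reduce mod 210675]
39544 = 2^3·4943; (2/210675) = -1 since 210675 mod 8 = 3, so (39544/210675) = (-1)^3·(4943/210675); sign now -1
reciprocity: (4943/210675) = -1·(210675/4943) since 4943 mod 4 = 3, 210675 mod 4 = 3; sign now +1
(210675/4943) = (3069/4943)   [reduce mod 4943]
reciprocity: (3069/4943) = +1·(4943/3069) since 3069 mod 4 = 1, 4943 mod 4 = 3; sign now +1
(4943/3069) = (1874/3069)   [reduce mod 3069]
1874 = 2^1·937; (2/3069) = -1 since 3069 mod 8 = 5, so (1874/3069) = (-1)^1·(937/3069); sign now -1
reciprocity: (937/3069) = +1·(3069/937) since 937 mod 4 = 1, 3069 mod 4 = 1; sign now -1
(3069/937) = (258/937)   [reduce mod 937]
258 = 2^1·129; (2/937) = +1 since 937 mod 8 = 1, so (258/937) = (+1)^1·(129/937); sign now -1
reciprocity: (129/937) = +1·(937/129) since 129 mod 4 = 1, 937 mod 4 = 1; sign now -1
(937/129) = (34/129)   [reduce mod 129]
34 = 2^1·17; (2/129) = +1 since 129 mod 8 = 1, so (34/129) = (+1)^1·(17/129); sign now -1
reciprocity: (17/129) = +1·(129/17) since 17 mod 4 = 1, 129 mod 4 = 1; sign now -1
(129/17) = (10/17)   [reduce mod 17]
10 = 2^1·5; (2/17) = +1 since 17 mod 8 = 1, so (10/17) = (+1)^1·(5/17); sign now -1
reciprocity: (5/17) = +1·(17/5) since 5 mod 4 = 1, 17 mod 4 = 1; sign now -1
(17/5) = (2/5)   [reduce mod 5]
2 = 2^1·1; (2/5) = -1 since 5 mod 8 = 5, so (2/5) = (-1)^1·(1/5); sign now +1
(1/5) = 1; final value = sign = +1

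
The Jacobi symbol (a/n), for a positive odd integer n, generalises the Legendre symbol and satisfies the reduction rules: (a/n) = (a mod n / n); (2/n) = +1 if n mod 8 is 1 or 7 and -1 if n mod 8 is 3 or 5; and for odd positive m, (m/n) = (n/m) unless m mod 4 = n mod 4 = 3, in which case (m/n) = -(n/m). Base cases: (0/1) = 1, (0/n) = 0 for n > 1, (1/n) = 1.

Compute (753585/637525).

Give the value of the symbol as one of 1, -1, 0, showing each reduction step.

(753585/637525): 753585 mod 637525 = 116060, so (753585/637525) = (116060/637525)
factor out 2^2: 116060 = 2^2·29015; with 637525 mod 8 = 5, (2/637525) = -1; sign now +1; continue with (29015/637525)
flip (29015/637525) -> (637525/29015): both odd, 29015 mod 4 = 3, 637525 mod 4 = 1, so the flip contributes +1; sign now +1
(637525/29015): 637525 mod 29015 = 28210, so (637525/29015) = (28210/29015)
factor out 2^1: 28210 = 2^1·14105; with 29015 mod 8 = 7, (2/29015) = +1; sign now +1; continue with (14105/29015)
flip (14105/29015) -> (29015/14105): both odd, 14105 mod 4 = 1, 29015 mod 4 = 3, so the flip contributes +1; sign now +1
(29015/14105): 29015 mod 14105 = 805, so (29015/14105) = (805/14105)
flip (805/14105) -> (14105/805): both odd, 805 mod 4 = 1, 14105 mod 4 = 1, so the flip contributes +1; sign now +1
(14105/805): 14105 mod 805 = 420, so (14105/805) = (420/805)
factor out 2^2: 420 = 2^2·105; with 805 mod 8 = 5, (2/805) = -1; sign now +1; continue with (105/805)
flip (105/805) -> (805/105): both odd, 105 mod 4 = 1, 805 mod 4 = 1, so the flip contributes +1; sign now +1
(805/105): 805 mod 105 = 70, so (805/105) = (70/105)
factor out 2^1: 70 = 2^1·35; with 105 mod 8 = 1, (2/105) = +1; sign now +1; continue with (35/105)
flip (35/105) -> (105/35): both odd, 35 mod 4 = 3, 105 mod 4 = 1, so the flip contributes +1; sign now +1
(105/35): 105 mod 35 = 0, so (105/35) = (0/35)
reached (0/35); gcd(a, n) > 1, so (0/35) = 0 and the symbol is 0

0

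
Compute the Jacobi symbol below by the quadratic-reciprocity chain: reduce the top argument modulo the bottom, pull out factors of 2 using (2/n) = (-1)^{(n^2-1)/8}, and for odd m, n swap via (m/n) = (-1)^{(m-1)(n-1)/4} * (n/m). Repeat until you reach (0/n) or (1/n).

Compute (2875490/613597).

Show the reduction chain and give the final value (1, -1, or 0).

(2875490/613597) = (421102/613597)   [reduce mod 613597]
421102 = 2^1·210551; (2/613597) = -1 since 613597 mod 8 = 5, so (421102/613597) = (-1)^1·(210551/613597); sign now -1
reciprocity: (210551/613597) = +1·(613597/210551) since 210551 mod 4 = 3, 613597 mod 4 = 1; sign now -1
(613597/210551) = (192495/210551)   [reduce mod 210551]
reciprocity: (192495/210551) = -1·(210551/192495) since 192495 mod 4 = 3, 210551 mod 4 = 3; sign now +1
(210551/192495) = (18056/192495)   [reduce mod 192495]
18056 = 2^3·2257; (2/192495) = +1 since 192495 mod 8 = 7, so (18056/192495) = (+1)^3·(2257/192495); sign now +1
reciprocity: (2257/192495) = +1·(192495/2257) since 2257 mod 4 = 1, 192495 mod 4 = 3; sign now +1
(192495/2257) = (650/2257)   [reduce mod 2257]
650 = 2^1·325; (2/2257) = +1 since 2257 mod 8 = 1, so (650/2257) = (+1)^1·(325/2257); sign now +1
reciprocity: (325/2257) = +1·(2257/325) since 325 mod 4 = 1, 2257 mod 4 = 1; sign now +1
(2257/325) = (307/325)   [reduce mod 325]
reciprocity: (307/325) = +1·(325/307) since 307 mod 4 = 3, 325 mod 4 = 1; sign now +1
(325/307) = (18/307)   [reduce mod 307]
18 = 2^1·9; (2/307) = -1 since 307 mod 8 = 3, so (18/307) = (-1)^1·(9/307); sign now -1
reciprocity: (9/307) = +1·(307/9) since 9 mod 4 = 1, 307 mod 4 = 3; sign now -1
(307/9) = (1/9)   [reduce mod 9]
(1/9) = 1; final value = sign = -1

-1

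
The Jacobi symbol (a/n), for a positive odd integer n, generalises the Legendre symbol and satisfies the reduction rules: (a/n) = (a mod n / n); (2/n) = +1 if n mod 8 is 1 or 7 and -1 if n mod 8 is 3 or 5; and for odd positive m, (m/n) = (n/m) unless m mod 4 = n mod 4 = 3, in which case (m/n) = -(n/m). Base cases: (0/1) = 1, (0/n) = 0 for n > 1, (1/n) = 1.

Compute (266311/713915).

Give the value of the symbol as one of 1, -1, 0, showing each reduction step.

reciprocity: (266311/713915) = -1·(713915/266311) since 266311 mod 4 = 3, 713915 mod 4 = 3; sign now -1
(713915/266311) = (181293/266311)   [reduce mod 266311]
reciprocity: (181293/266311) = +1·(266311/181293) since 181293 mod 4 = 1, 266311 mod 4 = 3; sign now -1
(266311/181293) = (85018/181293)   [reduce mod 181293]
85018 = 2^1·42509; (2/181293) = -1 since 181293 mod 8 = 5, so (85018/181293) = (-1)^1·(42509/181293); sign now +1
reciprocity: (42509/181293) = +1·(181293/42509) since 42509 mod 4 = 1, 181293 mod 4 = 1; sign now +1
(181293/42509) = (11257/42509)   [reduce mod 42509]
reciprocity: (11257/42509) = +1·(42509/11257) since 11257 mod 4 = 1, 42509 mod 4 = 1; sign now +1
(42509/11257) = (8738/11257)   [reduce mod 11257]
8738 = 2^1·4369; (2/11257) = +1 since 11257 mod 8 = 1, so (8738/11257) = (+1)^1·(4369/11257); sign now +1
reciprocity: (4369/11257) = +1·(11257/4369) since 4369 mod 4 = 1, 11257 mod 4 = 1; sign now +1
(11257/4369) = (2519/4369)   [reduce mod 4369]
reciprocity: (2519/4369) = +1·(4369/2519) since 2519 mod 4 = 3, 4369 mod 4 = 1; sign now +1
(4369/2519) = (1850/2519)   [reduce mod 2519]
1850 = 2^1·925; (2/2519) = +1 since 2519 mod 8 = 7, so (1850/2519) = (+1)^1·(925/2519); sign now +1
reciprocity: (925/2519) = +1·(2519/925) since 925 mod 4 = 1, 2519 mod 4 = 3; sign now +1
(2519/925) = (669/925)   [reduce mod 925]
reciprocity: (669/925) = +1·(925/669) since 669 mod 4 = 1, 925 mod 4 = 1; sign now +1
(925/669) = (256/669)   [reduce mod 669]
256 = 2^8·1; (2/669) = -1 since 669 mod 8 = 5, so (256/669) = (-1)^8·(1/669); sign now +1
(1/669) = 1; final value = sign = +1

1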